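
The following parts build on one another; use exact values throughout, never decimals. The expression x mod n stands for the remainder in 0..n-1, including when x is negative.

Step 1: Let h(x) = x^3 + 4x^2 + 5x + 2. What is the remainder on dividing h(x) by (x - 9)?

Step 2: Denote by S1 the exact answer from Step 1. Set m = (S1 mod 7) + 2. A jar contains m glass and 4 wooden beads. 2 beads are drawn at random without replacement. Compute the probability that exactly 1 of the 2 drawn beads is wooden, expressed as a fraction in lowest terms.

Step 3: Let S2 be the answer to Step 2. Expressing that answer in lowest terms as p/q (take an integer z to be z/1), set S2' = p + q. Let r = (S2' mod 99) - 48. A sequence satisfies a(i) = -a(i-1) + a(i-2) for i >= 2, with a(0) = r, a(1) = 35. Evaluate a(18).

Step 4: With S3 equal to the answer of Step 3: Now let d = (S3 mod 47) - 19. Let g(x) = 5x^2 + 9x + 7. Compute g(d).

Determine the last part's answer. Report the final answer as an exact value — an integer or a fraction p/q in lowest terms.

241

Step 1: remainder = value at the root: 1*(9)^3 + 4*(9)^2 + 5*(9)^1 + 2 = (729) + (324) + (45) + (2) = 1100; answer 1100
Step 2: S1 = 1100; m = 3; total draws C(7,2) = 21; favorable C(4,1)*C(3,1) = 12; P = 4/7; answer 4/7
Step 3: S2 = 4/7; threaded value p + q = 11; r = -37; a(2) = -1*(35) + 1*(-37) = -72; iterating: a(2)=-72, a(3)=107, a(4)=-179, a(5)=286, a(6)=-465, a(7)=751, a(8)=-1216, a(9)=1967, a(10)=-3183, a(11)=5150, a(12)=-8333, a(13)=13483, a(14)=-21816, a(15)=35299, a(16)=-57115, a(17)=92414, a(18)=-149529; answer -149529
Step 4: S3 = -149529; d = 6; 5*(6)^2 + 9*(6)^1 + 7 = (180) + (54) + (7) = 241; answer 241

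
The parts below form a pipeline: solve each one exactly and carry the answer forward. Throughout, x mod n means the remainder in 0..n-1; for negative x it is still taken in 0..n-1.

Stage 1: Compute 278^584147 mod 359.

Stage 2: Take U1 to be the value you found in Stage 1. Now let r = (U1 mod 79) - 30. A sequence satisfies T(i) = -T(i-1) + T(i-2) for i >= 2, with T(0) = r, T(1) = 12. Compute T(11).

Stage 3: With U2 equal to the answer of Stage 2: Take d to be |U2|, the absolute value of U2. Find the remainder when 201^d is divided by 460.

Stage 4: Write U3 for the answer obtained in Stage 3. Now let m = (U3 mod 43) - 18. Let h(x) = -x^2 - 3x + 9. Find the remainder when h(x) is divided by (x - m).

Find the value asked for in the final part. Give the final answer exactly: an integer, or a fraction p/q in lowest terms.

Stage 1: squarings mod 359: 278^1=278, 278^2=99, 278^4=108, 278^8=176, 278^16=102, 278^32=352, 278^64=49, 278^128=247, 278^256=338, 278^512=82, 278^1024=262, 278^2048=75, 278^4096=240, 278^8192=160, 278^16384=111, 278^32768=115, 278^65536=301, 278^131072=133, 278^262144=98, 278^524288=270; 278^584147 = 278^1 * 278^2 * 278^16 * 278^64 * 278^128 * 278^256 * 278^2048 * 278^8192 * 278^16384 * 278^32768 * 278^524288 = 232 (mod 359); answer 232
Stage 2: U1 = 232; r = 44; T(2) = -1*(12) + 1*(44) = 32; iterating: T(2)=32, T(3)=-20, T(4)=52, T(5)=-72, T(6)=124, T(7)=-196, T(8)=320, T(9)=-516, T(10)=836, T(11)=-1352; answer -1352
Stage 3: U2 = -1352; d = 1352; squarings mod 460: 201^1=201, 201^2=381, 201^4=261, 201^8=41, 201^16=301, 201^32=441, 201^64=361, 201^128=141, 201^256=101, 201^512=81, 201^1024=121; 201^1352 = 201^8 * 201^64 * 201^256 * 201^1024 = 441 (mod 460); answer 441
Stage 4: U3 = 441; m = -7; remainder = value at the root: -1*(-7)^2 - 3*(-7)^1 + 9 = (-49) + (21) + (9) = -19; answer -19

-19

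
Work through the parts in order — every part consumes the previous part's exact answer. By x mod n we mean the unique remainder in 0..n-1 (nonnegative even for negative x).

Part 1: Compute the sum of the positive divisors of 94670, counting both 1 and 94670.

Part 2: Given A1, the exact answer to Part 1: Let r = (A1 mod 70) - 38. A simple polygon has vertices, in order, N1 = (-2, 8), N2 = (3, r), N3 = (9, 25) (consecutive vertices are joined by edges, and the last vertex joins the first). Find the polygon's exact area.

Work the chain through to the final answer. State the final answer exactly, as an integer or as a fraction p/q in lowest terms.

107/2

Part 1: 94670 = 2 * 5 * 9467; sigma = (1 + 2) * (1 + 5) * (1 + 9467) = 3 * 6 * 9468 = 170424; answer 170424
Part 2: A1 = 170424; r = 6; cross terms: (-2*6 - 3*8)=-36, (3*25 - 9*6)=21, (9*8 - -2*25)=122; twice the area = |107| = 107; area = 107/2; answer 107/2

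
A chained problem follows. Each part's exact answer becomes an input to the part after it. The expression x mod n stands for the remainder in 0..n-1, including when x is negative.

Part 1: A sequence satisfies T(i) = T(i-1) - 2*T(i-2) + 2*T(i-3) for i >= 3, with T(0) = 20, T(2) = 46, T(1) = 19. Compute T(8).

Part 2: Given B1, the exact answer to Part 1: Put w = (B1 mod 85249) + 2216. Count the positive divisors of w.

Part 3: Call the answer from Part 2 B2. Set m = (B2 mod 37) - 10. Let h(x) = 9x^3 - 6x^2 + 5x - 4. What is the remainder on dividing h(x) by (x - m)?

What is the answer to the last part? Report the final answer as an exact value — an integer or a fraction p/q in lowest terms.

Part 1: T(3) = 1*(46) - 2*(19) + 2*(20) = 48; iterating: T(3)=48, T(4)=-6, T(5)=-10, T(6)=98, T(7)=106, T(8)=-110; answer -110
Part 2: B1 = -110; w = 87355; 87355 = 5 * 17471; number of divisors = (1+1) * (1+1) = 4; answer 4
Part 3: B2 = 4; m = -6; remainder = value at the root: 9*(-6)^3 - 6*(-6)^2 + 5*(-6)^1 - 4 = (-1944) + (-216) + (-30) + (-4) = -2194; answer -2194

-2194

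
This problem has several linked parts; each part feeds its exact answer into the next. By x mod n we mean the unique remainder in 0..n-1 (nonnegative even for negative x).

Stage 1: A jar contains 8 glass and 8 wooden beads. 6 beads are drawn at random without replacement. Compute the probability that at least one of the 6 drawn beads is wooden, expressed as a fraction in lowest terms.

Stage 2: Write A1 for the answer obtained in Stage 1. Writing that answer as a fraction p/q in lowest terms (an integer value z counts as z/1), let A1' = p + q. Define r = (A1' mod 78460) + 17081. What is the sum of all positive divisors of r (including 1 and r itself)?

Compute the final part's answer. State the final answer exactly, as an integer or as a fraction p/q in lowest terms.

41216

Stage 1: total draws C(16,6) = 8008; complement C(8,6) = 28; favorable 8008 - 28 = 7980; P = 285/286; answer 285/286
Stage 2: A1 = 285/286; threaded value p + q = 571; r = 17652; 17652 = 2^2 * 3 * 1471; sigma = (1 + 2 + 4) * (1 + 3) * (1 + 1471) = 7 * 4 * 1472 = 41216; answer 41216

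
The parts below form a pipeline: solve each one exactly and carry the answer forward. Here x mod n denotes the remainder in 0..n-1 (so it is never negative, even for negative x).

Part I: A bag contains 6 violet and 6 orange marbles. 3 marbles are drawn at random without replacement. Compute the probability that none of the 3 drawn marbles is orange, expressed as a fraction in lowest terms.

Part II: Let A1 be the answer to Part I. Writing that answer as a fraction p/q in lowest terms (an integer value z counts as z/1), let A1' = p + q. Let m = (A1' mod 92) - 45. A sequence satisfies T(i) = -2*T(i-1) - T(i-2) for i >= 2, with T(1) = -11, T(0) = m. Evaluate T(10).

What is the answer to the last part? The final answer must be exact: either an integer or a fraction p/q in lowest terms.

Part I: total draws C(12,3) = 220; favorable C(6,3) = 20; P = 1/11; answer 1/11
Part II: A1 = 1/11; threaded value p + q = 12; m = -33; T(2) = -2*(-11) - 1*(-33) = 55; iterating: T(2)=55, T(3)=-99, T(4)=143, T(5)=-187, T(6)=231, T(7)=-275, T(8)=319, T(9)=-363, T(10)=407; answer 407

407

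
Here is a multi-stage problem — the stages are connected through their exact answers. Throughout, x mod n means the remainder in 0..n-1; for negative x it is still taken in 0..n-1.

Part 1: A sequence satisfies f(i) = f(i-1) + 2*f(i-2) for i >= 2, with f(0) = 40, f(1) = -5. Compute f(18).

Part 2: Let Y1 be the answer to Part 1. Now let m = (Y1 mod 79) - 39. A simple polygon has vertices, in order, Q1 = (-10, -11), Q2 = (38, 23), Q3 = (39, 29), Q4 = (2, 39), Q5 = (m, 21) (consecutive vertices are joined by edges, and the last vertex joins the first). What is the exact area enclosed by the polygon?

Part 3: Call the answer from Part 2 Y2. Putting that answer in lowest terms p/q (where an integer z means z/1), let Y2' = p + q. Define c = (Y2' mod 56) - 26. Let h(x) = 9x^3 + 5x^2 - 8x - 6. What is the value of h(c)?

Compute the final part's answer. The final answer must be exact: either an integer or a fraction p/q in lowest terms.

73834

Part 1: f(2) = 1*(-5) + 2*(40) = 75; iterating: f(2)=75, f(3)=65, f(4)=215, f(5)=345, f(6)=775, f(7)=1465, f(8)=3015, f(9)=5945, f(10)=11975, f(11)=23865, f(12)=47815, f(13)=95545, f(14)=191175, f(15)=382265, f(16)=764615, f(17)=1529145, f(18)=3058375; answer 3058375
Part 2: Y1 = 3058375; m = 9; cross terms: (-10*23 - 38*-11)=188, (38*29 - 39*23)=205, (39*39 - 2*29)=1463, (2*21 - 9*39)=-309, (9*-11 - -10*21)=111; twice the area = |1658| = 1658; area = 829; answer 829
Part 3: Y2 = 829; threaded value p + q = 830; c = 20; 9*(20)^3 + 5*(20)^2 - 8*(20)^1 - 6 = (72000) + (2000) + (-160) + (-6) = 73834; answer 73834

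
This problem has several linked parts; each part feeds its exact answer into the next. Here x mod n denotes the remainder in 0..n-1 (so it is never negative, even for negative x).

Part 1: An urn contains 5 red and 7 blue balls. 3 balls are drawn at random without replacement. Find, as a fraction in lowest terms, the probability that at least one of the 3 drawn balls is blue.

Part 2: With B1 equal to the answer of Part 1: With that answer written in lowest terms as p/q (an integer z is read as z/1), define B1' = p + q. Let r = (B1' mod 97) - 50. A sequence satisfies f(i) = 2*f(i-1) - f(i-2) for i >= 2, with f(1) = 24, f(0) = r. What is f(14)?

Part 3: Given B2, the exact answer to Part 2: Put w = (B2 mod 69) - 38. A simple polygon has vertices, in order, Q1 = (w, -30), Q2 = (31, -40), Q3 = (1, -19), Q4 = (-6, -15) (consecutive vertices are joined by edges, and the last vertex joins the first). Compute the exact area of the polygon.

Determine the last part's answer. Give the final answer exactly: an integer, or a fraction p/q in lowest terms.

1057/2

Part 1: total draws C(12,3) = 220; complement C(5,3) = 10; favorable 220 - 10 = 210; P = 21/22; answer 21/22
Part 2: B1 = 21/22; threaded value p + q = 43; r = -7; f(2) = 2*(24) - 1*(-7) = 55; iterating: f(2)=55, f(3)=86, f(4)=117, f(5)=148, f(6)=179, f(7)=210, f(8)=241, f(9)=272, f(10)=303, f(11)=334, f(12)=365, f(13)=396, f(14)=427; answer 427
Part 3: B2 = 427; w = -25; cross terms: (-25*-40 - 31*-30)=1930, (31*-19 - 1*-40)=-549, (1*-15 - -6*-19)=-129, (-6*-30 - -25*-15)=-195; twice the area = |1057| = 1057; area = 1057/2; answer 1057/2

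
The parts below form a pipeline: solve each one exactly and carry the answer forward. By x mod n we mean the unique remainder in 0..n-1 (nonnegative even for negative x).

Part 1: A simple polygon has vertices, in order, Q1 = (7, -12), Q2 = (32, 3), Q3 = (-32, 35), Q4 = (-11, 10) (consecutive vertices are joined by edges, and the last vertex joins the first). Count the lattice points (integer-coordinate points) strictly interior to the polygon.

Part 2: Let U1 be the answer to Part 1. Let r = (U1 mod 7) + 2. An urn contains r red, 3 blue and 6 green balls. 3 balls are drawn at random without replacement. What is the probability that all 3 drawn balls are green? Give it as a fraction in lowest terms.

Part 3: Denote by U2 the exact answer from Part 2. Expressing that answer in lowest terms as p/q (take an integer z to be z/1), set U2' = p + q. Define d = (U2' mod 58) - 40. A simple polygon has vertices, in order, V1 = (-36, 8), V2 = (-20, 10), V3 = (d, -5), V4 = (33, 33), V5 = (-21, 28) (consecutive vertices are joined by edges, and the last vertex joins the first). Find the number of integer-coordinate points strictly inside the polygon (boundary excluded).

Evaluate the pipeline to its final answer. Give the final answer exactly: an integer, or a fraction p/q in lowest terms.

935

Part 1: cross terms: (7*3 - 32*-12)=405, (32*35 - -32*3)=1216, (-32*10 - -11*35)=65, (-11*-12 - 7*10)=62; twice the area = |1748| = 1748; area = 874; boundary points = 5 + 32 + 1 + 2 = 40; strictly interior points = area - boundary/2 + 1 = 855; answer 855
Part 2: U1 = 855; r = 3; total draws C(12,3) = 220; favorable C(6,3) = 20; P = 1/11; answer 1/11
Part 3: U2 = 1/11; threaded value p + q = 12; d = -28; cross terms: (-36*10 - -20*8)=-200, (-20*-5 - -28*10)=380, (-28*33 - 33*-5)=-759, (33*28 - -21*33)=1617, (-21*8 - -36*28)=840; twice the area = |1878| = 1878; area = 939; boundary points = 2 + 1 + 1 + 1 + 5 = 10; strictly interior points = area - boundary/2 + 1 = 935; answer 935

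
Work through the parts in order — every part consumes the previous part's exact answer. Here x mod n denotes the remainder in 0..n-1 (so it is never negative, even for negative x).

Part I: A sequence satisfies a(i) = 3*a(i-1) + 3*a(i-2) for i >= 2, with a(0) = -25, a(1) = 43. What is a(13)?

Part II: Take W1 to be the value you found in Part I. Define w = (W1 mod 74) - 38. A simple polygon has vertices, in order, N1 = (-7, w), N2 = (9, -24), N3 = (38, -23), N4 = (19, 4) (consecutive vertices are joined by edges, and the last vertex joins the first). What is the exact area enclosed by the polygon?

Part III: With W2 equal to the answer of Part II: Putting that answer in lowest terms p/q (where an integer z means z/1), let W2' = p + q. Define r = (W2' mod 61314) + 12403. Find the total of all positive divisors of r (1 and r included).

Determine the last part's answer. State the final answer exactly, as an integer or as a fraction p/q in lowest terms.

23324

Part I: a(2) = 3*(43) + 3*(-25) = 54; iterating: a(2)=54, a(3)=291, a(4)=1035, a(5)=3978, a(6)=15039, a(7)=57051, a(8)=216270, a(9)=819963, a(10)=3108699, a(11)=11785986, a(12)=44684055, a(13)=169410123; answer 169410123
Part II: W1 = 169410123; w = 35; cross terms: (-7*-24 - 9*35)=-147, (9*-23 - 38*-24)=705, (38*4 - 19*-23)=589, (19*35 - -7*4)=693; twice the area = |1840| = 1840; area = 920; answer 920
Part III: W2 = 920; threaded value p + q = 921; r = 13324; 13324 = 2^2 * 3331; sigma = (1 + 2 + 4) * (1 + 3331) = 7 * 3332 = 23324; answer 23324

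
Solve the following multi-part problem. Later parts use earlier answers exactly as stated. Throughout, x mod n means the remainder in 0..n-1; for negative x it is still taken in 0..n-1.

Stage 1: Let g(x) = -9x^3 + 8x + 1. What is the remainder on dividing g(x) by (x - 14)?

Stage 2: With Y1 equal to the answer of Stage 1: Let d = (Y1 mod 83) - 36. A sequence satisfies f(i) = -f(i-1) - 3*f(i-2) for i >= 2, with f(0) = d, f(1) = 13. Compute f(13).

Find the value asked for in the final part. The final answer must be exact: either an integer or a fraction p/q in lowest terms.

7573

Stage 1: remainder = value at the root: -9*(14)^3 + 8*(14)^1 + 1 = (-24696) + (112) + (1) = -24583; answer -24583
Stage 2: Y1 = -24583; d = 32; f(2) = -1*(13) - 3*(32) = -109; iterating: f(2)=-109, f(3)=70, f(4)=257, f(5)=-467, f(6)=-304, f(7)=1705, f(8)=-793, f(9)=-4322, f(10)=6701, f(11)=6265, f(12)=-26368, f(13)=7573; answer 7573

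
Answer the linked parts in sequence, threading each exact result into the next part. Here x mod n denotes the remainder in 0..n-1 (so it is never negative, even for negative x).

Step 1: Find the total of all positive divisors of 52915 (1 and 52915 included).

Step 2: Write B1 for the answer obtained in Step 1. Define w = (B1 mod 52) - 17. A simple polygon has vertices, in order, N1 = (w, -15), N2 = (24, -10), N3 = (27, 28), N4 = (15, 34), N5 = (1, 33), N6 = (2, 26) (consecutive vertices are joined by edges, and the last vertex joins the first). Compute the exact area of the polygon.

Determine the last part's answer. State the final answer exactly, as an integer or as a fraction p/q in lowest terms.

1507/2

Step 1: 52915 = 5 * 19 * 557; sigma = (1 + 5) * (1 + 19) * (1 + 557) = 6 * 20 * 558 = 66960; answer 66960
Step 2: B1 = 66960; w = 19; cross terms: (19*-10 - 24*-15)=170, (24*28 - 27*-10)=942, (27*34 - 15*28)=498, (15*33 - 1*34)=461, (1*26 - 2*33)=-40, (2*-15 - 19*26)=-524; twice the area = |1507| = 1507; area = 1507/2; answer 1507/2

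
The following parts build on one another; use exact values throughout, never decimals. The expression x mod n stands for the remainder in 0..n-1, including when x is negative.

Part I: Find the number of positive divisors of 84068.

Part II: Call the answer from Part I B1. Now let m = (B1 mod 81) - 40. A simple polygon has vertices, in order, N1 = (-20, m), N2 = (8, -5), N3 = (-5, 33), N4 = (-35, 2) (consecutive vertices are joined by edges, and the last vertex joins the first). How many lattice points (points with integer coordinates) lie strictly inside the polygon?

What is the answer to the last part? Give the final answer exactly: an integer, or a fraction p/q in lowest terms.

Part I: 84068 = 2^2 * 21017; number of divisors = (2+1) * (1+1) = 6; answer 6
Part II: B1 = 6; m = -34; cross terms: (-20*-5 - 8*-34)=372, (8*33 - -5*-5)=239, (-5*2 - -35*33)=1145, (-35*-34 - -20*2)=1230; twice the area = |2986| = 2986; area = 1493; boundary points = 1 + 1 + 1 + 3 = 6; strictly interior points = area - boundary/2 + 1 = 1491; answer 1491

1491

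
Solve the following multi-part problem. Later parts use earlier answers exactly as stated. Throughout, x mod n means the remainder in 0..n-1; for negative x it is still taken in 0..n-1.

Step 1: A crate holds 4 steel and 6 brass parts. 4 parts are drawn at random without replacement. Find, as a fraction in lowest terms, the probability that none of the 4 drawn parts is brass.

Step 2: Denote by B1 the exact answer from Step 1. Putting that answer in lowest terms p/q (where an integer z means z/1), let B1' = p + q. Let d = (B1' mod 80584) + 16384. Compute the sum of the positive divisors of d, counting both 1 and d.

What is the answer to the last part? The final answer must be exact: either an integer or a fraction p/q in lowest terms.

19920

Step 1: total draws C(10,4) = 210; favorable C(4,4) = 1; P = 1/210; answer 1/210
Step 2: B1 = 1/210; threaded value p + q = 211; d = 16595; 16595 = 5 * 3319; sigma = (1 + 5) * (1 + 3319) = 6 * 3320 = 19920; answer 19920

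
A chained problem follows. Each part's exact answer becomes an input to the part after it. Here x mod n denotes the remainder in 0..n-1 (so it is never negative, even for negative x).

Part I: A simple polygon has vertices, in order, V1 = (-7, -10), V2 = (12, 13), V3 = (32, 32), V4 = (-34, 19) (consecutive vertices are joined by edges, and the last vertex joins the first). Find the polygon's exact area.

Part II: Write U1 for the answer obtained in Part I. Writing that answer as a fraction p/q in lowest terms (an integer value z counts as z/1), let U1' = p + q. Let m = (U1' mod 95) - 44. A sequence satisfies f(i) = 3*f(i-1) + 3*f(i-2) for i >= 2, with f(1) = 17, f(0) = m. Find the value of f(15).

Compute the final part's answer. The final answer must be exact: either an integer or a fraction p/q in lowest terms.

1368005679

Part I: cross terms: (-7*13 - 12*-10)=29, (12*32 - 32*13)=-32, (32*19 - -34*32)=1696, (-34*-10 - -7*19)=473; twice the area = |2166| = 2166; area = 1083; answer 1083
Part II: U1 = 1083; threaded value p + q = 1084; m = -5; f(2) = 3*(17) + 3*(-5) = 36; iterating: f(2)=36, f(3)=159, f(4)=585, f(5)=2232, f(6)=8451, f(7)=32049, f(8)=121500, f(9)=460647, f(10)=1746441, f(11)=6621264, f(12)=25103115, f(13)=95173137, f(14)=360828756, f(15)=1368005679; answer 1368005679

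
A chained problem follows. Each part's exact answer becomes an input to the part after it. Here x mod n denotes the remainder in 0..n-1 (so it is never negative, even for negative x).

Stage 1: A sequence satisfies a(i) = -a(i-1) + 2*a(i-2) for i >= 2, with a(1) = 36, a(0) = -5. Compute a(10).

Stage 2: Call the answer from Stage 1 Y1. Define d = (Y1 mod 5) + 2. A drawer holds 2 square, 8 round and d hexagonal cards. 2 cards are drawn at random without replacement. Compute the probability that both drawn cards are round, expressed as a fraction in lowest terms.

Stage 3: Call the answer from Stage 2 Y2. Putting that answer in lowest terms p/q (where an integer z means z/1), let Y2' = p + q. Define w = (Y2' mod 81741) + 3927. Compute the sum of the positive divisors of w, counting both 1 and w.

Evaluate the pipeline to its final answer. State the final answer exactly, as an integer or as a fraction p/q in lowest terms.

6944

Stage 1: a(2) = -1*(36) + 2*(-5) = -46; iterating: a(2)=-46, a(3)=118, a(4)=-210, a(5)=446, a(6)=-866, a(7)=1758, a(8)=-3490, a(9)=7006, a(10)=-13986; answer -13986
Stage 2: Y1 = -13986; d = 6; total draws C(16,2) = 120; favorable C(8,2) = 28; P = 7/30; answer 7/30
Stage 3: Y2 = 7/30; threaded value p + q = 37; w = 3964; 3964 = 2^2 * 991; sigma = (1 + 2 + 4) * (1 + 991) = 7 * 992 = 6944; answer 6944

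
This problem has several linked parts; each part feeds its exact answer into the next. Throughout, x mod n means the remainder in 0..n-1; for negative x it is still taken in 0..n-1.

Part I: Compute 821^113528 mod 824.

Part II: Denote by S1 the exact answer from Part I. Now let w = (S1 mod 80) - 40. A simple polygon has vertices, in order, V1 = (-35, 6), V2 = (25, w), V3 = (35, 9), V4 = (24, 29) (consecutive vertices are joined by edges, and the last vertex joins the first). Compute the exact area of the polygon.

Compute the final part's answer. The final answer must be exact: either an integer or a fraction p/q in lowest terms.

4203/2

Part I: squarings mod 824: 821^1=821, 821^2=9, 821^4=81, 821^8=793, 821^16=137, 821^32=641, 821^64=529, 821^128=505, 821^256=409, 821^512=9, 821^1024=81, 821^2048=793, 821^4096=137, 821^8192=641, 821^16384=529, 821^32768=505, 821^65536=409; 821^113528 = 821^8 * 821^16 * 821^32 * 821^64 * 821^256 * 821^512 * 821^2048 * 821^4096 * 821^8192 * 821^32768 * 821^65536 = 9 (mod 824); answer 9
Part II: S1 = 9; w = -31; cross terms: (-35*-31 - 25*6)=935, (25*9 - 35*-31)=1310, (35*29 - 24*9)=799, (24*6 - -35*29)=1159; twice the area = |4203| = 4203; area = 4203/2; answer 4203/2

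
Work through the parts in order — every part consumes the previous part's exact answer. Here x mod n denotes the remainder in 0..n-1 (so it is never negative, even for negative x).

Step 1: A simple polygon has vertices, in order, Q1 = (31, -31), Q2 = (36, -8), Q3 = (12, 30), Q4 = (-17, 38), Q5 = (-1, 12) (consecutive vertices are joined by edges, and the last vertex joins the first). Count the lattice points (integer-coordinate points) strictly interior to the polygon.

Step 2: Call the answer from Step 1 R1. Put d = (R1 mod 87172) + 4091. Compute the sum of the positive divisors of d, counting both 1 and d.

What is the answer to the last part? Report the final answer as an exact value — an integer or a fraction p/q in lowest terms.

Step 1: cross terms: (31*-8 - 36*-31)=868, (36*30 - 12*-8)=1176, (12*38 - -17*30)=966, (-17*12 - -1*38)=-166, (-1*-31 - 31*12)=-341; twice the area = |2503| = 2503; area = 2503/2; boundary points = 1 + 2 + 1 + 2 + 1 = 7; strictly interior points = area - boundary/2 + 1 = 1249; answer 1249
Step 2: R1 = 1249; d = 5340; 5340 = 2^2 * 3 * 5 * 89; sigma = (1 + 2 + 4) * (1 + 3) * (1 + 5) * (1 + 89) = 7 * 4 * 6 * 90 = 15120; answer 15120

15120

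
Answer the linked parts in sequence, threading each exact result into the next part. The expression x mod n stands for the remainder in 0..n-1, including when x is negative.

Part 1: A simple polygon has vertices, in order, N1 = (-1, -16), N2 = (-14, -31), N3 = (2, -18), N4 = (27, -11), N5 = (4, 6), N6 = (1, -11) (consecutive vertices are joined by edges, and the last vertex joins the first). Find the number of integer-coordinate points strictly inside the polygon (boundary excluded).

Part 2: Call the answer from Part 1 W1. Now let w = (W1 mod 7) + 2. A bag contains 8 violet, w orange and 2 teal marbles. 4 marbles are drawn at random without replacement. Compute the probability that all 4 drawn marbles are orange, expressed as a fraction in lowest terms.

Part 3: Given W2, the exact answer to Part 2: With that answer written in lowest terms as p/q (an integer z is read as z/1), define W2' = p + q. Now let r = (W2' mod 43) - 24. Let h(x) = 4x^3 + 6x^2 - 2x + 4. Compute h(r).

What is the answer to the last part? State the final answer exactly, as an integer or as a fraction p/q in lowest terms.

Part 1: cross terms: (-1*-31 - -14*-16)=-193, (-14*-18 - 2*-31)=314, (2*-11 - 27*-18)=464, (27*6 - 4*-11)=206, (4*-11 - 1*6)=-50, (1*-16 - -1*-11)=-27; twice the area = |714| = 714; area = 357; boundary points = 1 + 1 + 1 + 1 + 1 + 1 = 6; strictly interior points = area - boundary/2 + 1 = 355; answer 355
Part 2: W1 = 355; w = 7; total draws C(17,4) = 2380; favorable C(7,4) = 35; P = 1/68; answer 1/68
Part 3: W2 = 1/68; threaded value p + q = 69; r = 2; 4*(2)^3 + 6*(2)^2 - 2*(2)^1 + 4 = (32) + (24) + (-4) + (4) = 56; answer 56

56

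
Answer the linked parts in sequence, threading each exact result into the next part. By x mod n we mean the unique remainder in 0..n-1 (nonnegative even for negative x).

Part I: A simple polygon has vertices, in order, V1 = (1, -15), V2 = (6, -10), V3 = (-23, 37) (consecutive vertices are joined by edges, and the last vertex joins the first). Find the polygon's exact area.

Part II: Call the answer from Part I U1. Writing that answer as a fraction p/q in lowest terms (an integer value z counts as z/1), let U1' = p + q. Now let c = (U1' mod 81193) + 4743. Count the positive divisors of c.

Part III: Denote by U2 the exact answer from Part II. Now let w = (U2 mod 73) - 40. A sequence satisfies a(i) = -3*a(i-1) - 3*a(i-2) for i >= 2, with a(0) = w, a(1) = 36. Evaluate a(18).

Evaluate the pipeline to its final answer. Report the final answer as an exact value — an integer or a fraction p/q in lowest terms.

Part I: cross terms: (1*-10 - 6*-15)=80, (6*37 - -23*-10)=-8, (-23*-15 - 1*37)=308; twice the area = |380| = 380; area = 190; answer 190
Part II: U1 = 190; threaded value p + q = 191; c = 4934; 4934 = 2 * 2467; number of divisors = (1+1) * (1+1) = 4; answer 4
Part III: U2 = 4; w = -36; a(2) = -3*(36) - 3*(-36) = 0; iterating: a(2)=0, a(3)=-108, a(4)=324, a(5)=-648, a(6)=972, a(7)=-972, a(8)=0, a(9)=2916, a(10)=-8748, a(11)=17496, a(12)=-26244, a(13)=26244, a(14)=0, a(15)=-78732, a(16)=236196, a(17)=-472392, a(18)=708588; answer 708588

708588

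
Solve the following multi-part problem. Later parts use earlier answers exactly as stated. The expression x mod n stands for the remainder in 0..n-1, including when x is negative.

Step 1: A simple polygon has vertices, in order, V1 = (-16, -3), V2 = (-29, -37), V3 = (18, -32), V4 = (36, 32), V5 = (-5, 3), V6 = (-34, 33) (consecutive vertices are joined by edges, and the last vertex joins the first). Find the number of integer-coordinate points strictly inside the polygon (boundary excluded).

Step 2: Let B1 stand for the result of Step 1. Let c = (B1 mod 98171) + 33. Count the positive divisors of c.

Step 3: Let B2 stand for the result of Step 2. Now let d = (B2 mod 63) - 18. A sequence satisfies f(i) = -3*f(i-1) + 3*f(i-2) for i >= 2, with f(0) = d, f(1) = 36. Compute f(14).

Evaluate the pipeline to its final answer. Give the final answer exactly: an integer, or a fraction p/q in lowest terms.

-1302336630

Step 1: cross terms: (-16*-37 - -29*-3)=505, (-29*-32 - 18*-37)=1594, (18*32 - 36*-32)=1728, (36*3 - -5*32)=268, (-5*33 - -34*3)=-63, (-34*-3 - -16*33)=630; twice the area = |4662| = 4662; area = 2331; boundary points = 1 + 1 + 2 + 1 + 1 + 18 = 24; strictly interior points = area - boundary/2 + 1 = 2320; answer 2320
Step 2: B1 = 2320; c = 2353; 2353 = 13 * 181; number of divisors = (1+1) * (1+1) = 4; answer 4
Step 3: B2 = 4; d = -14; f(2) = -3*(36) + 3*(-14) = -150; iterating: f(2)=-150, f(3)=558, f(4)=-2124, f(5)=8046, f(6)=-30510, f(7)=115668, f(8)=-438534, f(9)=1662606, f(10)=-6303420, f(11)=23898078, f(12)=-90604494, f(13)=343507716, f(14)=-1302336630; answer -1302336630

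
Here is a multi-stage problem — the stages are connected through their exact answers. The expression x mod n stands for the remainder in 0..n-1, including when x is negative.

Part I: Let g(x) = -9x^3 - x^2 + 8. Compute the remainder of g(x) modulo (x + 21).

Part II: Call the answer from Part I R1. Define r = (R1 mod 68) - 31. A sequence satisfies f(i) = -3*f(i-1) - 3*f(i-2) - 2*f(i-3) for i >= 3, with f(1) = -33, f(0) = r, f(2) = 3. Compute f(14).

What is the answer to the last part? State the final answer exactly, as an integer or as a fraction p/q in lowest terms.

-202017

Part I: remainder = value at the root: -9*(-21)^3 - 1*(-21)^2 + 8 = (83349) + (-441) + (8) = 82916; answer 82916
Part II: R1 = 82916; r = -7; f(3) = -3*(3) - 3*(-33) - 2*(-7) = 104; iterating: f(3)=104, f(4)=-255, f(5)=447, f(6)=-784, f(7)=1521, f(8)=-3105, f(9)=6320, f(10)=-12687, f(11)=25311, f(12)=-50512, f(13)=100977, f(14)=-202017; answer -202017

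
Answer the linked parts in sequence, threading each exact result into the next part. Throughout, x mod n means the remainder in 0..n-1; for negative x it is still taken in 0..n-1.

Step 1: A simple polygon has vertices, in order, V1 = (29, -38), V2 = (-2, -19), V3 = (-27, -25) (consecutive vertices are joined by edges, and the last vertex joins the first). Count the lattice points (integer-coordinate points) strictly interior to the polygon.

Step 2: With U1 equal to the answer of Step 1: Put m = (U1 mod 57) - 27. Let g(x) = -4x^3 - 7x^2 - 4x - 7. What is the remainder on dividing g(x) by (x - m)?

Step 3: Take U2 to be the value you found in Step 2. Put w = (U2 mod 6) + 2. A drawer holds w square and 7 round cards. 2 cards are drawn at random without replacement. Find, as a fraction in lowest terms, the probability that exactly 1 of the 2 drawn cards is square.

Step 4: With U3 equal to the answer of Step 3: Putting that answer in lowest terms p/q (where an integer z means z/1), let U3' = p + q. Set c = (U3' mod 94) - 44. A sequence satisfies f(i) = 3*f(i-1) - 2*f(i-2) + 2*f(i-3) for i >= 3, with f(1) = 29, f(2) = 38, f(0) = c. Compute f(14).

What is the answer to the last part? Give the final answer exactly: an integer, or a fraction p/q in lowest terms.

Step 1: cross terms: (29*-19 - -2*-38)=-627, (-2*-25 - -27*-19)=-463, (-27*-38 - 29*-25)=1751; twice the area = |661| = 661; area = 661/2; boundary points = 1 + 1 + 1 = 3; strictly interior points = area - boundary/2 + 1 = 330; answer 330
Step 2: U1 = 330; m = 18; remainder = value at the root: -4*(18)^3 - 7*(18)^2 - 4*(18)^1 - 7 = (-23328) + (-2268) + (-72) + (-7) = -25675; answer -25675
Step 3: U2 = -25675; w = 7; total draws C(14,2) = 91; favorable C(7,1)*C(7,1) = 49; P = 7/13; answer 7/13
Step 4: U3 = 7/13; threaded value p + q = 20; c = -24; f(3) = 3*(38) - 2*(29) + 2*(-24) = 8; iterating: f(3)=8, f(4)=6, f(5)=78, f(6)=238, f(7)=570, f(8)=1390, f(9)=3506, f(10)=8878, f(11)=22402, f(12)=56462, f(13)=142338, f(14)=358894; answer 358894

358894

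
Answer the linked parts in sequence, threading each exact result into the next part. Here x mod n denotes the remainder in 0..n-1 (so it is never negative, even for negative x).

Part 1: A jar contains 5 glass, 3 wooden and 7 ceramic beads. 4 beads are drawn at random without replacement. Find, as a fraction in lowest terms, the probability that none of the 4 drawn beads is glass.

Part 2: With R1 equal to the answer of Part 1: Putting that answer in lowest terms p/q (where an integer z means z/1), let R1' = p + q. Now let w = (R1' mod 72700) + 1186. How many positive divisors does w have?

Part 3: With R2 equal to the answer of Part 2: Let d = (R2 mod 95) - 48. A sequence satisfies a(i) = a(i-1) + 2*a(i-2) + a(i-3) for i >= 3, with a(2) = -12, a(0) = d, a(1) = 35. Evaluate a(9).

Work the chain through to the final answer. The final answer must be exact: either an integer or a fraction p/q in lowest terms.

Part 1: total draws C(15,4) = 1365; favorable C(10,4) = 210; P = 2/13; answer 2/13
Part 2: R1 = 2/13; threaded value p + q = 15; w = 1201; 1201 is prime, so its only divisors are 1 and 1201; count = 2; answer 2
Part 3: R2 = 2; d = -46; a(3) = 1*(-12) + 2*(35) + 1*(-46) = 12; iterating: a(3)=12, a(4)=23, a(5)=35, a(6)=93, a(7)=186, a(8)=407, a(9)=872; answer 872

872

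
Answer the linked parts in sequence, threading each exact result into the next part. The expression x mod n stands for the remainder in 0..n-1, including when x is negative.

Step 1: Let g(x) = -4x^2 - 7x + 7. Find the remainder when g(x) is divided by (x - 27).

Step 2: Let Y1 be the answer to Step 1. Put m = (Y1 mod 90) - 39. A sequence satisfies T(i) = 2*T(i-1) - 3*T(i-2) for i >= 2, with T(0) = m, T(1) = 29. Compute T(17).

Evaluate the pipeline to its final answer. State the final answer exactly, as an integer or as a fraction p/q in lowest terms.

Step 1: remainder = value at the root: -4*(27)^2 - 7*(27)^1 + 7 = (-2916) + (-189) + (7) = -3098; answer -3098
Step 2: Y1 = -3098; m = 13; T(2) = 2*(29) - 3*(13) = 19; iterating: T(2)=19, T(3)=-49, T(4)=-155, T(5)=-163, T(6)=139, T(7)=767, T(8)=1117, T(9)=-67, T(10)=-3485, T(11)=-6769, T(12)=-3083, T(13)=14141, T(14)=37531, T(15)=32639, T(16)=-47315, T(17)=-192547; answer -192547

-192547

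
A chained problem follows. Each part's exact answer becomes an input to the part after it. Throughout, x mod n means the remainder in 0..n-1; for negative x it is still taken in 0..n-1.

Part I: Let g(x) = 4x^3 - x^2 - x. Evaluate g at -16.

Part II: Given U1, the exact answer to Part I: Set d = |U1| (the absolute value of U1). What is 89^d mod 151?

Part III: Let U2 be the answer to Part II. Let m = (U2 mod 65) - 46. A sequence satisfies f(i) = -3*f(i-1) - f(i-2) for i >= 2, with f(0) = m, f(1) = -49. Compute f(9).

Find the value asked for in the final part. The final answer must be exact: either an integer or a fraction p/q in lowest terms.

Part I: 4*(-16)^3 - 1*(-16)^2 - 1*(-16)^1 = (-16384) + (-256) + (16) = -16624; answer -16624
Part II: U1 = -16624; d = 16624; squarings mod 151: 89^1=89, 89^2=69, 89^4=80, 89^8=58, 89^16=42, 89^32=103, 89^64=39, 89^128=11, 89^256=121, 89^512=145, 89^1024=36, 89^2048=88, 89^4096=43, 89^8192=37, 89^16384=10; 89^16624 = 89^16 * 89^32 * 89^64 * 89^128 * 89^16384 = 36 (mod 151); answer 36
Part III: U2 = 36; m = -10; f(2) = -3*(-49) - 1*(-10) = 157; iterating: f(2)=157, f(3)=-422, f(4)=1109, f(5)=-2905, f(6)=7606, f(7)=-19913, f(8)=52133, f(9)=-136486; answer -136486

-136486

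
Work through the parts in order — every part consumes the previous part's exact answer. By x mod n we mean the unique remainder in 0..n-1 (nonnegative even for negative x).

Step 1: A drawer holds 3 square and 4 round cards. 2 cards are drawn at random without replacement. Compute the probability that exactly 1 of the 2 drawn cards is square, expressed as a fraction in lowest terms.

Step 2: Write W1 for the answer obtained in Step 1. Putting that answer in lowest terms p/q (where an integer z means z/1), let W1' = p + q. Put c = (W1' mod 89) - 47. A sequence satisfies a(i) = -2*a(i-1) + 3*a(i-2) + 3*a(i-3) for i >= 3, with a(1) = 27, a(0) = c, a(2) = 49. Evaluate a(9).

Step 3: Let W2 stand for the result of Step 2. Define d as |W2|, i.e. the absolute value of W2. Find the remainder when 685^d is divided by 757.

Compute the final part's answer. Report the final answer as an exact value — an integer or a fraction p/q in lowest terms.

Step 1: total draws C(7,2) = 21; favorable C(3,1)*C(4,1) = 12; P = 4/7; answer 4/7
Step 2: W1 = 4/7; threaded value p + q = 11; c = -36; a(3) = -2*(49) + 3*(27) + 3*(-36) = -125; iterating: a(3)=-125, a(4)=478, a(5)=-1184, a(6)=3427, a(7)=-8972, a(8)=24673, a(9)=-65981; answer -65981
Step 3: W2 = -65981; d = 65981; squarings mod 757: 685^1=685, 685^2=642, 685^4=356, 685^8=317, 685^16=565, 685^32=528, 685^64=208, 685^128=115, 685^256=356, 685^512=317, 685^1024=565, 685^2048=528, 685^4096=208, 685^8192=115, 685^16384=356, 685^32768=317, 685^65536=565; 685^65981 = 685^1 * 685^4 * 685^8 * 685^16 * 685^32 * 685^128 * 685^256 * 685^65536 = 368 (mod 757); answer 368

368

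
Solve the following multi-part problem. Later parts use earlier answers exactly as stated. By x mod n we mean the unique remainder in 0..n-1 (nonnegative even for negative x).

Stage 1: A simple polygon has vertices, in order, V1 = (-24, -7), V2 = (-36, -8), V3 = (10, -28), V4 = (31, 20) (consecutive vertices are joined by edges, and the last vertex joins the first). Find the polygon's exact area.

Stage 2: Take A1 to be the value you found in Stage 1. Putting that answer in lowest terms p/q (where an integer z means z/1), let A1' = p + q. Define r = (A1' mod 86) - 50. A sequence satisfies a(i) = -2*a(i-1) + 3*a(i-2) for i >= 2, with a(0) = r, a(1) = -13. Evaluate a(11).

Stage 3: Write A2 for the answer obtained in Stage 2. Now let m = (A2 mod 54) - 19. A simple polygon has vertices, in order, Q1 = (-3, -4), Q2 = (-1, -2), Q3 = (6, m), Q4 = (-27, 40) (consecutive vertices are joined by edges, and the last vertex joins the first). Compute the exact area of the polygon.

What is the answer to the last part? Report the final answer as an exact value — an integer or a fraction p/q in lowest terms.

371

Stage 1: cross terms: (-24*-8 - -36*-7)=-60, (-36*-28 - 10*-8)=1088, (10*20 - 31*-28)=1068, (31*-7 - -24*20)=263; twice the area = |2359| = 2359; area = 2359/2; answer 2359/2
Stage 2: A1 = 2359/2; threaded value p + q = 2361; r = -11; a(2) = -2*(-13) + 3*(-11) = -7; iterating: a(2)=-7, a(3)=-25, a(4)=29, a(5)=-133, a(6)=353, a(7)=-1105, a(8)=3269, a(9)=-9853, a(10)=29513, a(11)=-88585; answer -88585
Stage 3: A2 = -88585; m = 10; cross terms: (-3*-2 - -1*-4)=2, (-1*10 - 6*-2)=2, (6*40 - -27*10)=510, (-27*-4 - -3*40)=228; twice the area = |742| = 742; area = 371; answer 371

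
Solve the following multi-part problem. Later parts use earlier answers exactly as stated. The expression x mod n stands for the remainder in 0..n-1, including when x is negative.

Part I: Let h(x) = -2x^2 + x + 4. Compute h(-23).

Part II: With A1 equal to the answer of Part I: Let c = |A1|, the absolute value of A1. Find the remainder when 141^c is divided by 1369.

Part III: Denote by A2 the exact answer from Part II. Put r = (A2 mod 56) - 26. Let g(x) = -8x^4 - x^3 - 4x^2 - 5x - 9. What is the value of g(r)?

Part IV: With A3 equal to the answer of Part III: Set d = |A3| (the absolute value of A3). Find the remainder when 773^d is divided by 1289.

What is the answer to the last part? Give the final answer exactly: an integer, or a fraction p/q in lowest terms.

Part I: -2*(-23)^2 + 1*(-23)^1 + 4 = (-1058) + (-23) + (4) = -1077; answer -1077
Part II: A1 = -1077; c = 1077; squarings mod 1369: 141^1=141, 141^2=715, 141^4=588, 141^8=756, 141^16=663, 141^32=120, 141^64=710, 141^128=308, 141^256=403, 141^512=867, 141^1024=108; 141^1077 = 141^1 * 141^4 * 141^16 * 141^32 * 141^1024 = 1084 (mod 1369); answer 1084
Part III: A2 = 1084; r = -6; -8*(-6)^4 - 1*(-6)^3 - 4*(-6)^2 - 5*(-6)^1 - 9 = (-10368) + (216) + (-144) + (30) + (-9) = -10275; answer -10275
Part IV: A3 = -10275; d = 10275; squarings mod 1289: 773^1=773, 773^2=722, 773^4=528, 773^8=360, 773^16=700, 773^32=180, 773^64=175, 773^128=978, 773^256=46, 773^512=827, 773^1024=759, 773^2048=1187, 773^4096=92, 773^8192=730; 773^10275 = 773^1 * 773^2 * 773^32 * 773^2048 * 773^8192 = 852 (mod 1289); answer 852

852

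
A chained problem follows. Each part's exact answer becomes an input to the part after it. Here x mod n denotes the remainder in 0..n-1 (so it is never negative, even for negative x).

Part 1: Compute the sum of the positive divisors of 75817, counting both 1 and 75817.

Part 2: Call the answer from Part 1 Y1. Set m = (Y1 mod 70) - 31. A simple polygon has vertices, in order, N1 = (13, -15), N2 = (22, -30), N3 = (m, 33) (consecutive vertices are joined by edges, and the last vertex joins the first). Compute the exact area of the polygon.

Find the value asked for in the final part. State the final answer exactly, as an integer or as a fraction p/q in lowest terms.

381

Part 1: 75817 = 7 * 10831; sigma = (1 + 7) * (1 + 10831) = 8 * 10832 = 86656; answer 86656
Part 2: Y1 = 86656; m = 35; cross terms: (13*-30 - 22*-15)=-60, (22*33 - 35*-30)=1776, (35*-15 - 13*33)=-954; twice the area = |762| = 762; area = 381; answer 381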